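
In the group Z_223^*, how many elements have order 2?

1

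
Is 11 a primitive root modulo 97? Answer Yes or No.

No

φ(97) = 97 − 1 = 96 = 2^5 · 3.
11 is a primitive root mod 97 iff 11^(φ(97)/q) ≢ 1 for every prime q | φ(97), i.e. q ∈ {2, 3}.
11^48 ≡ 1 (mod 97)  [q = 2: ≡ 1 ✗]
11^32 ≡ 61 (mod 97)  [q = 3: ≢ 1 ✓]
The check at q = 2 fails, so 11 generates a proper subgroup.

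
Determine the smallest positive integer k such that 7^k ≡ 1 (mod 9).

3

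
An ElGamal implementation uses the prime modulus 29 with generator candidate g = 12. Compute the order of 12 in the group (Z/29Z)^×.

4

The order of 12 must divide φ(29) = 29 − 1 = 28 = 2^2 · 7.
Divisors of 28: 1, 2, 4, 7, 14, 28.
Compute 12^d (mod 29) for the divisors d until we hit 1:
12^1 ≡ 12 (mod 29)
12^2 ≡ 28 (mod 29)
12^4 ≡ 1 (mod 29) ✓
Hence ord(12) = 4.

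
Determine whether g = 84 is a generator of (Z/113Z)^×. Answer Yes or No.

Yes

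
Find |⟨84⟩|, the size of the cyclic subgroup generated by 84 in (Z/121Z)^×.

110

Since 84 ∈ (Z/121Z)^×, its order divides φ(121) = φ(11^2) = 11·(11−1) = 110 = 2 · 5 · 11.
Divisors of 110: 1, 2, 5, 10, 11, 22, 55, 110.
Compute 84^d (mod 121) for the divisors d until we hit 1:
84^1 ≡ 84
84^2 ≡ 38
84^5 ≡ 54
84^10 ≡ 12
84^11 ≡ 40
84^22 ≡ 27
84^55 ≡ 120
84^110 ≡ 1
Hence ord(84) = 110.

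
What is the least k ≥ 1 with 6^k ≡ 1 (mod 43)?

3

ord(6) | φ(43) = 43 − 1 = 42 = 2 · 3 · 7.
Divisors of 42: 1, 2, 3, 6, 7, 14, 21, 42.
Compute 6^d (mod 43) for the divisors d until we hit 1:
6^1 ≡ 6 (mod 43)
6^2 ≡ 36 (mod 43)
6^3 ≡ 1 (mod 43) ✓
Hence ord(6) = 3.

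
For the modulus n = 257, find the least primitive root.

φ(257) = 257 − 1 = 256 = 2^8.
Test candidates g = 2, 3, … against the prime factors q ∈ {2} of φ(257): g is a generator iff g^(256/q) ≢ 1 for every such q.
g = 2: 2^128 ≡ 1 — hits 1, so not a primitive root.
g = 3: 3^128 ≡ 256 — none is 1, so 3 is a primitive root.
The smallest primitive root modulo 257 is 3.

3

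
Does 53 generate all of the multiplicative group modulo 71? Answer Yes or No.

Yes

φ(71) = 71 − 1 = 70 = 2 · 5 · 7.
Test 53^(70/q) mod 71 for each prime factor q of 70:
53^35 ≡ 70 (mod 71)  [q = 2: ≢ 1 ✓]
53^14 ≡ 57 (mod 71)  [q = 5: ≢ 1 ✓]
53^10 ≡ 37 (mod 71)  [q = 7: ≢ 1 ✓]
All checks pass, so 53 has order 70 and is a primitive root modulo 71.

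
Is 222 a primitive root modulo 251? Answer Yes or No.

No

φ(251) = 251 − 1 = 250 = 2 · 5^3.
Test 222^(250/q) mod 251 for each prime factor q of 250:
222^125 ≡ 1 (mod 251)  [q = 2: ≡ 1 ✗]
222^50 ≡ 113 (mod 251)  [q = 5: ≢ 1 ✓]
The check at q = 2 fails, so 222 generates a proper subgroup.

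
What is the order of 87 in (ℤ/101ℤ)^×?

5

The order of 87 must divide φ(101) = 101 − 1 = 100 = 2^2 · 5^2.
Divisors of 100: 1, 2, 4, 5, 10, 20, 25, 50, 100.
Compute 87^d (mod 101) for the divisors d until we hit 1:
87^1 ≡ 87 (mod 101)
87^2 ≡ 95 (mod 101)
87^4 ≡ 36 (mod 101)
87^5 ≡ 1 (mod 101) ✓
Hence ord(87) = 5.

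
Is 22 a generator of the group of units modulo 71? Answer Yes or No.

φ(71) = 71 − 1 = 70 = 2 · 5 · 7.
Test 22^(70/q) mod 71 for each prime factor q of 70:
22^35 ≡ 70 (mod 71)  [q = 2: ≢ 1 ✓]
22^14 ≡ 5 (mod 71)  [q = 5: ≢ 1 ✓]
22^10 ≡ 37 (mod 71)  [q = 7: ≢ 1 ✓]
All checks pass, so 22 has order 70 and is a primitive root modulo 71.

Yes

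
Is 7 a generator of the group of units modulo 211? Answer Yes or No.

Yes

φ(211) = 211 − 1 = 210 = 2 · 3 · 5 · 7.
7 is a primitive root mod 211 iff 7^(φ(211)/q) ≢ 1 for every prime q | φ(211), i.e. q ∈ {2, 3, 5, 7}.
7^105 ≡ 210 (mod 211)  [q = 2: ≢ 1 ✓]
7^70 ≡ 196 (mod 211)  [q = 3: ≢ 1 ✓]
7^42 ≡ 71 (mod 211)  [q = 5: ≢ 1 ✓]
7^30 ≡ 58 (mod 211)  [q = 7: ≢ 1 ✓]
Every test exponent gives a nontrivial residue, hence 7 generates the full group.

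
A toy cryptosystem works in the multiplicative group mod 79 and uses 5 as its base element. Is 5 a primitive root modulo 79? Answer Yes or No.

φ(79) = 79 − 1 = 78 = 2 · 3 · 13.
Test 5^(78/q) mod 79 for each prime factor q of 78:
5^39 ≡ 1 (mod 79)  [q = 2: ≡ 1 ✗]
5^26 ≡ 55 (mod 79)  [q = 3: ≢ 1 ✓]
5^6 ≡ 62 (mod 79)  [q = 13: ≢ 1 ✓]
Since 5^39 ≡ 1, the order of 5 divides 39 < 78, so 5 is not a primitive root.

No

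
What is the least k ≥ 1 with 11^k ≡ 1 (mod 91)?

ord(11) | φ(91) = φ(7·13) = (7−1)·(13−1) = 6·12 = 72 = 2^3 · 3^2.
Divisors of 72: 1, 2, 3, 4, 6, 8, 9, 12, 18, 24, 36, 72.
Check 11^d mod 91 for each divisor in increasing order:
11^1 ≡ 11
11^2 ≡ 30
11^3 ≡ 57
11^4 ≡ 81
11^6 ≡ 64
11^8 ≡ 9
11^9 ≡ 8
11^12 ≡ 1
Hence ord(11) = 12.

12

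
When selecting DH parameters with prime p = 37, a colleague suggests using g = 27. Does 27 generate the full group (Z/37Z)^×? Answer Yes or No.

No

φ(37) = 37 − 1 = 36 = 2^2 · 3^2.
It suffices to check that the order of 27 is not a proper divisor of 36: compute 27^(36/q) for q ∈ {2, 3}.
27^18 ≡ 1 (mod 37)  [q = 2: ≡ 1 ✗]
27^12 ≡ 1 (mod 37)  [q = 3: ≡ 1 ✗]
The check at q = 2 fails, so 27 generates a proper subgroup.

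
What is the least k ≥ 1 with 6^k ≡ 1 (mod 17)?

The order of 6 must divide φ(17) = 17 − 1 = 16 = 2^4.
Divisors of 16: 1, 2, 4, 8, 16.
Check 6^d mod 17 for each divisor in increasing order:
6^1 ≡ 6
6^2 ≡ 2
6^4 ≡ 4
6^8 ≡ 16
6^16 ≡ 1
The smallest such exponent is 16, so the order of 6 is 16.

16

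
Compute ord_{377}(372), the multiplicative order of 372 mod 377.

28

The order of 372 must divide φ(377) = φ(13·29) = (13−1)·(29−1) = 12·28 = 336 = 2^4 · 3 · 7.
Divisors of 336: 1, 2, 3, 4, 6, 7, 8, 12, 14, 16, 21, 24, 28, 42, 48, 56, 84, 112, 168, 336.
Compute 372^d (mod 377) for the divisors d until we hit 1:
372^1 ≡ 372 (mod 377)
372^2 ≡ 25 (mod 377)
372^3 ≡ 252 (mod 377)
372^4 ≡ 248 (mod 377)
372^6 ≡ 168 (mod 377)
372^7 ≡ 291 (mod 377)
372^8 ≡ 53 (mod 377)
372^12 ≡ 326 (mod 377)
372^14 ≡ 233 (mod 377)
372^16 ≡ 170 (mod 377)
372^21 ≡ 320 (mod 377)
372^24 ≡ 339 (mod 377)
372^28 ≡ 1 (mod 377) ✓
So ord_377(372) = 28.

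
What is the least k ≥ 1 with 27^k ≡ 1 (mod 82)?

8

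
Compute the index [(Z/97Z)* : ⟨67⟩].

3

By Lagrange's theorem, ord_97(67) divides φ(97) = 97 − 1 = 96 = 2^5 · 3.
Divisors of 96: 1, 2, 3, 4, 6, 8, 12, 16, 24, 32, 48, 96.
Check 67^d mod 97 for each divisor in increasing order:
67^1 ≡ 67 (mod 97)
67^2 ≡ 27 (mod 97)
67^3 ≡ 63 (mod 97)
67^4 ≡ 50 (mod 97)
67^6 ≡ 89 (mod 97)
67^8 ≡ 75 (mod 97)
67^12 ≡ 64 (mod 97)
67^16 ≡ 96 (mod 97)
67^24 ≡ 22 (mod 97)
67^32 ≡ 1 (mod 97) ✓
Thus |⟨67⟩| = ord(67) = 32.
Index = |(Z/97Z)^×| / |⟨67⟩| = 96 / 32 = 3.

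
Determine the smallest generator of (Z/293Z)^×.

2

φ(293) = 293 − 1 = 292 = 2^2 · 73.
Test candidates g = 2, 3, … against the prime factors q ∈ {2, 73} of φ(293): g is a generator iff g^(292/q) ≢ 1 for every such q.
g = 2: 2^146 ≡ 292; 2^4 ≡ 16 — none is 1, so 2 is a primitive root.
Hence the least primitive root of 293 is 2.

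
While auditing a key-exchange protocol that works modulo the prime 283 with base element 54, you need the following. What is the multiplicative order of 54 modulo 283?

By Lagrange's theorem, ord_283(54) divides φ(283) = 283 − 1 = 282 = 2 · 3 · 47.
Divisors of 282: 1, 2, 3, 6, 47, 94, 141, 282.
Check 54^d mod 283 for each divisor in increasing order:
54^1 ≡ 54
54^2 ≡ 86
54^3 ≡ 116
54^6 ≡ 155
54^47 ≡ 1
The smallest such exponent is 47, so the order of 54 is 47.

47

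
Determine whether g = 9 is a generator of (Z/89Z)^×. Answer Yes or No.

φ(89) = 89 − 1 = 88 = 2^3 · 11.
An element g generates (Z/89Z)^× iff g^(88/q) ≢ 1 (mod 89) for each prime q ∈ {2, 11}.
9^44 ≡ 1 (mod 89)  [q = 2: ≡ 1 ✗]
9^8 ≡ 2 (mod 89)  [q = 11: ≢ 1 ✓]
9^44 ≡ 1 shows ord(9) | 44, strictly less than φ(89); not a primitive root.

No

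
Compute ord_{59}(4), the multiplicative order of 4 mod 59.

By Lagrange's theorem, ord_59(4) divides φ(59) = 59 − 1 = 58 = 2 · 29.
Divisors of 58: 1, 2, 29, 58.
Test each divisor d:
4^1 ≡ 4 (mod 59)
4^2 ≡ 16 (mod 59)
4^29 ≡ 1 (mod 59) ✓
Therefore the multiplicative order of 4 modulo 59 is 29.

29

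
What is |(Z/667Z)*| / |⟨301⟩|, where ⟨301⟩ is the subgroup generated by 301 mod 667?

2

By Lagrange's theorem, ord_667(301) divides φ(667) = φ(23·29) = (23−1)·(29−1) = 22·28 = 616 = 2^3 · 7 · 11.
Divisors of 616: 1, 2, 4, 7, 8, 11, 14, 22, 28, 44, 56, 77, 88, 154, 308, 616.
Evaluate successive powers at the divisors of 616:
301^1 ≡ 301 (mod 667)
301^2 ≡ 556 (mod 667)
301^4 ≡ 315 (mod 667)
301^7 ≡ 128 (mod 667)
301^8 ≡ 509 (mod 667)
301^11 ≡ 300 (mod 667)
301^14 ≡ 376 (mod 667)
301^22 ≡ 622 (mod 667)
301^28 ≡ 639 (mod 667)
301^44 ≡ 24 (mod 667)
301^56 ≡ 117 (mod 667)
301^77 ≡ 162 (mod 667)
301^88 ≡ 576 (mod 667)
301^154 ≡ 231 (mod 667)
301^308 ≡ 1 (mod 667) ✓
Thus |⟨301⟩| = ord(301) = 308.
The index is φ(667) / ord(301) = 616 / 308 = 2.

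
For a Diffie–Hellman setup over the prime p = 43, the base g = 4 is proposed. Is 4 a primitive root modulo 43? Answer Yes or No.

φ(43) = 43 − 1 = 42 = 2 · 3 · 7.
An element g generates (Z/43Z)^× iff g^(42/q) ≢ 1 (mod 43) for each prime q ∈ {2, 3, 7}.
4^21 ≡ 1 (mod 43)  [q = 2: ≡ 1 ✗]
4^14 ≡ 1 (mod 43)  [q = 3: ≡ 1 ✗]
4^6 ≡ 11 (mod 43)  [q = 7: ≢ 1 ✓]
The check at q = 2 fails, so 4 generates a proper subgroup.

No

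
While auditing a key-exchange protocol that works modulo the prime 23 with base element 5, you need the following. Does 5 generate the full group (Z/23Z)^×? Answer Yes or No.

φ(23) = 23 − 1 = 22 = 2 · 11.
Test 5^(22/q) mod 23 for each prime factor q of 22:
5^11 ≡ 22 (mod 23)  [q = 2: ≢ 1 ✓]
5^2 ≡ 2 (mod 23)  [q = 11: ≢ 1 ✓]
Every test exponent gives a nontrivial residue, hence 5 generates the full group.

Yes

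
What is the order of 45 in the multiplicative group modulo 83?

82

By Lagrange's theorem, ord_83(45) divides φ(83) = 83 − 1 = 82 = 2 · 41.
Divisors of 82: 1, 2, 41, 82.
Evaluate successive powers at the divisors of 82:
45^1 ≡ 45
45^2 ≡ 33
45^41 ≡ 82
45^82 ≡ 1
Hence ord(45) = 82.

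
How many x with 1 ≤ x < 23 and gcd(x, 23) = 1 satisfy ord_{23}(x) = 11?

φ(23) = 23 − 1 = 22 = 2 · 11.
(Z/23Z)^× is cyclic (|G| = 22); a cyclic group of order m has exactly φ(d) elements of each order d | m, and none otherwise.
11 | 22, and φ(11) = 11 − 1 = 10.

10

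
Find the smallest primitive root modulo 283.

3

φ(283) = 283 − 1 = 282 = 2 · 3 · 47.
Test candidates g = 2, 3, … against the prime factors q ∈ {2, 3, 47} of φ(283): g is a generator iff g^(282/q) ≢ 1 for every such q.
g = 2: 2^141 ≡ 282; 2^94 ≡ 1 — hits 1, so not a primitive root.
g = 3: 3^141 ≡ 282; 3^94 ≡ 238; 3^6 ≡ 163 — none is 1, so 3 is a primitive root.
The smallest primitive root modulo 283 is 3.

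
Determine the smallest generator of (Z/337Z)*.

10

φ(337) = 337 − 1 = 336 = 2^4 · 3 · 7.
g is a primitive root iff g^(336/q) ≢ 1 (mod 337) for each prime q ∈ {2, 3, 7}.
g = 2: 2^168 ≡ 1 — hits 1, so not a primitive root.
g = 3: 3^168 ≡ 1 — hits 1, so not a primitive root.
g = 4: 4^168 ≡ 1 — hits 1, so not a primitive root.
g = 5: 5^168 ≡ 336; 5^112 ≡ 1 — hits 1, so not a primitive root.
g = 6: 6^168 ≡ 1 — hits 1, so not a primitive root.
g = 7: 7^168 ≡ 1 — hits 1, so not a primitive root.
g = 8: 8^168 ≡ 1 — hits 1, so not a primitive root.
g = 9: 9^168 ≡ 1 — hits 1, so not a primitive root.
g = 10: 10^168 ≡ 336; 10^112 ≡ 128; 10^48 ≡ 175 — none is 1, so 10 is a primitive root.
The smallest primitive root modulo 337 is 10.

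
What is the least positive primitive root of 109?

6

φ(109) = 109 − 1 = 108 = 2^2 · 3^3.
Test candidates g = 2, 3, … against the prime factors q ∈ {2, 3} of φ(109): g is a generator iff g^(108/q) ≢ 1 for every such q.
g = 2: 2^54 ≡ 108; 2^36 ≡ 1 — hits 1, so not a primitive root.
g = 3: 3^54 ≡ 1 — hits 1, so not a primitive root.
g = 4: 4^54 ≡ 1 — hits 1, so not a primitive root.
g = 5: 5^54 ≡ 1 — hits 1, so not a primitive root.
g = 6: 6^54 ≡ 108; 6^36 ≡ 63 — none is 1, so 6 is a primitive root.
So 6 is the smallest generator of (Z/109Z)^×.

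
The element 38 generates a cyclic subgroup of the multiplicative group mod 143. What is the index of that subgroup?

12

ord(38) | φ(143) = φ(11·13) = (11−1)·(13−1) = 10·12 = 120 = 2^3 · 3 · 5.
Divisors of 120: 1, 2, 3, 4, 5, 6, 8, 10, 12, 15, 20, 24, 30, 40, 60, 120.
Test each divisor d:
38^1 ≡ 38
38^2 ≡ 14
38^3 ≡ 103
38^4 ≡ 53
38^5 ≡ 12
38^6 ≡ 27
38^8 ≡ 92
38^10 ≡ 1
The order of 38 is 10, so the subgroup it generates has 10 elements.
[(Z/143Z)^× : ⟨38⟩] = 120/10 = 12.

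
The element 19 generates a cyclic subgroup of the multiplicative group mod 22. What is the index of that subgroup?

Since 19 ∈ (Z/22Z)^×, its order divides φ(22) = φ(2)·φ(11) = 1·10 = 10 = 2 · 5.
Divisors of 10: 1, 2, 5, 10.
Test each divisor d:
19^1 ≡ 19 (mod 22)
19^2 ≡ 9 (mod 22)
19^5 ≡ 21 (mod 22)
19^10 ≡ 1 (mod 22) ✓
So ord_22(19) = 10, hence |⟨19⟩| = 10.
[(Z/22Z)^× : ⟨19⟩] = 10/10 = 1.

1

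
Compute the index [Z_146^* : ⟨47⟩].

The order of 47 must divide φ(146) = φ(2)·φ(73) = 1·72 = 72 = 2^3 · 3^2.
Divisors of 72: 1, 2, 3, 4, 6, 8, 9, 12, 18, 24, 36, 72.
Compute 47^d (mod 146) for the divisors d until we hit 1:
47^1 ≡ 47 (mod 146)
47^2 ≡ 19 (mod 146)
47^3 ≡ 17 (mod 146)
47^4 ≡ 69 (mod 146)
47^6 ≡ 143 (mod 146)
47^8 ≡ 89 (mod 146)
47^9 ≡ 95 (mod 146)
47^12 ≡ 9 (mod 146)
47^18 ≡ 119 (mod 146)
47^24 ≡ 81 (mod 146)
47^36 ≡ 145 (mod 146)
47^72 ≡ 1 (mod 146) ✓
So ord_146(47) = 72, hence |⟨47⟩| = 72.
The index is φ(146) / ord(47) = 72 / 72 = 1.

1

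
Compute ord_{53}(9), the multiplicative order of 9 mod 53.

26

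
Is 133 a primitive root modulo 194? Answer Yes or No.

φ(194) = φ(2)·φ(97) = 1·96 = 96 = 2^5 · 3.
Test 133^(96/q) mod 194 for each prime factor q of 96:
133^48 ≡ 1 (mod 194)  [q = 2: ≡ 1 ✗]
133^32 ≡ 35 (mod 194)  [q = 3: ≢ 1 ✓]
Since 133^48 ≡ 1, the order of 133 divides 48 < 96, so 133 is not a primitive root.

No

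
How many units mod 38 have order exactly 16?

0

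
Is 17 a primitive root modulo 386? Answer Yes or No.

Yes

φ(386) = φ(2)·φ(193) = 1·192 = 192 = 2^6 · 3.
An element g generates (Z/386Z)^× iff g^(192/q) ≢ 1 (mod 386) for each prime q ∈ {2, 3}.
17^96 ≡ 385 (mod 386)  [q = 2: ≢ 1 ✓]
17^64 ≡ 277 (mod 386)  [q = 3: ≢ 1 ✓]
Every test exponent gives a nontrivial residue, hence 17 generates the full group.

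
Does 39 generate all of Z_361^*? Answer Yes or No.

No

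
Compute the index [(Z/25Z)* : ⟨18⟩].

5

Since 18 ∈ (Z/25Z)^×, its order divides φ(25) = φ(5^2) = 5·(5−1) = 20 = 2^2 · 5.
Divisors of 20: 1, 2, 4, 5, 10, 20.
Check 18^d mod 25 for each divisor in increasing order:
18^1 ≡ 18 (mod 25)
18^2 ≡ 24 (mod 25)
18^4 ≡ 1 (mod 25) ✓
Thus |⟨18⟩| = ord(18) = 4.
[(Z/25Z)^× : ⟨18⟩] = 20/4 = 5.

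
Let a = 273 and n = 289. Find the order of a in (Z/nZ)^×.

ord(273) | φ(289) = φ(17^2) = 17·(17−1) = 272 = 2^4 · 17.
Divisors of 272: 1, 2, 4, 8, 16, 17, 34, 68, 136, 272.
Check 273^d mod 289 for each divisor in increasing order:
273^1 ≡ 273 (mod 289)
273^2 ≡ 256 (mod 289)
273^4 ≡ 222 (mod 289)
273^8 ≡ 154 (mod 289)
273^16 ≡ 18 (mod 289)
273^17 ≡ 1 (mod 289) ✓
Therefore the multiplicative order of 273 modulo 289 is 17.

17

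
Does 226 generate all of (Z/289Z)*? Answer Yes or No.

Yes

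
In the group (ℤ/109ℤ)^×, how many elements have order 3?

φ(109) = 109 − 1 = 108 = 2^2 · 3^3.
In a cyclic group of order 108, there are φ(d) elements of order d for each divisor d of 108, and zero for non-divisors.
3 | 108, and φ(3) = 3 − 1 = 2.

2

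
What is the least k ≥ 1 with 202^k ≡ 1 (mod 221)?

24

ord(202) | φ(221) = φ(13·17) = (13−1)·(17−1) = 12·16 = 192 = 2^6 · 3.
Divisors of 192: 1, 2, 3, 4, 6, 8, 12, 16, 24, 32, 48, 64, 96, 192.
Evaluate successive powers at the divisors of 192:
202^1 ≡ 202 (mod 221)
202^2 ≡ 140 (mod 221)
202^3 ≡ 213 (mod 221)
202^4 ≡ 152 (mod 221)
202^6 ≡ 64 (mod 221)
202^8 ≡ 120 (mod 221)
202^12 ≡ 118 (mod 221)
202^16 ≡ 35 (mod 221)
202^24 ≡ 1 (mod 221) ✓
Hence ord(202) = 24.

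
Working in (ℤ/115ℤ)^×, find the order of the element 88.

44

Since 88 ∈ (Z/115Z)^×, its order divides φ(115) = φ(5·23) = (5−1)·(23−1) = 4·22 = 88 = 2^3 · 11.
Divisors of 88: 1, 2, 4, 8, 11, 22, 44, 88.
Test each divisor d:
88^1 ≡ 88 (mod 115)
88^2 ≡ 39 (mod 115)
88^4 ≡ 26 (mod 115)
88^8 ≡ 101 (mod 115)
88^11 ≡ 22 (mod 115)
88^22 ≡ 24 (mod 115)
88^44 ≡ 1 (mod 115) ✓
Therefore the multiplicative order of 88 modulo 115 is 44.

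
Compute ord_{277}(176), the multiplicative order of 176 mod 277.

276

By Lagrange's theorem, ord_277(176) divides φ(277) = 277 − 1 = 276 = 2^2 · 3 · 23.
Divisors of 276: 1, 2, 3, 4, 6, 12, 23, 46, 69, 92, 138, 276.
Check 176^d mod 277 for each divisor in increasing order:
176^1 ≡ 176 (mod 277)
176^2 ≡ 229 (mod 277)
176^3 ≡ 139 (mod 277)
176^4 ≡ 88 (mod 277)
176^6 ≡ 208 (mod 277)
176^12 ≡ 52 (mod 277)
176^23 ≡ 242 (mod 277)
176^46 ≡ 117 (mod 277)
176^69 ≡ 60 (mod 277)
176^92 ≡ 116 (mod 277)
176^138 ≡ 276 (mod 277)
176^276 ≡ 1 (mod 277) ✓
Hence ord(176) = 276.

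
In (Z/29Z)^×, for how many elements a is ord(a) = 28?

12

φ(29) = 29 − 1 = 28 = 2^2 · 7.
In a cyclic group of order 28, there are φ(d) elements of order d for each divisor d of 28, and zero for non-divisors.
28 = 2^2 · 7 divides 28, and φ(28) = 12.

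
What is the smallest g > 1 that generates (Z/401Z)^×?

3

φ(401) = 401 − 1 = 400 = 2^4 · 5^2.
Test candidates g = 2, 3, … against the prime factors q ∈ {2, 5} of φ(401): g is a generator iff g^(400/q) ≢ 1 for every such q.
g = 2: 2^200 ≡ 1 — hits 1, so not a primitive root.
g = 3: 3^200 ≡ 400; 3^80 ≡ 72 — none is 1, so 3 is a primitive root.
So 3 is the smallest generator of (Z/401Z)^×.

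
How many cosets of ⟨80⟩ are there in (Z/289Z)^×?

1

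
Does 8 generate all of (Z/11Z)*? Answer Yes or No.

φ(11) = 11 − 1 = 10 = 2 · 5.
Test 8^(10/q) mod 11 for each prime factor q of 10:
8^5 ≡ 10 (mod 11)  [q = 2: ≢ 1 ✓]
8^2 ≡ 9 (mod 11)  [q = 5: ≢ 1 ✓]
All checks pass, so 8 has order 10 and is a primitive root modulo 11.

Yes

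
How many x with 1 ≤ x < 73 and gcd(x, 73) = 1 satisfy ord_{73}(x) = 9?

6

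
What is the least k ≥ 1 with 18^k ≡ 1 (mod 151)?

75

ord(18) | φ(151) = 151 − 1 = 150 = 2 · 3 · 5^2.
Divisors of 150: 1, 2, 3, 5, 6, 10, 15, 25, 30, 50, 75, 150.
Evaluate successive powers at the divisors of 150:
18^1 ≡ 18 (mod 151)
18^2 ≡ 22 (mod 151)
18^3 ≡ 94 (mod 151)
18^5 ≡ 105 (mod 151)
18^6 ≡ 78 (mod 151)
18^10 ≡ 2 (mod 151)
18^15 ≡ 59 (mod 151)
18^25 ≡ 118 (mod 151)
18^30 ≡ 8 (mod 151)
18^50 ≡ 32 (mod 151)
18^75 ≡ 1 (mod 151) ✓
The smallest such exponent is 75, so the order of 18 is 75.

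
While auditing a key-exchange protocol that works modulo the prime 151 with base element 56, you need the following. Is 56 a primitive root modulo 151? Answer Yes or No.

φ(151) = 151 − 1 = 150 = 2 · 3 · 5^2.
It suffices to check that the order of 56 is not a proper divisor of 150: compute 56^(150/q) for q ∈ {2, 3, 5}.
56^75 ≡ 150 (mod 151)  [q = 2: ≢ 1 ✓]
56^50 ≡ 32 (mod 151)  [q = 3: ≢ 1 ✓]
56^30 ≡ 8 (mod 151)  [q = 5: ≢ 1 ✓]
All checks pass, so 56 has order 150 and is a primitive root modulo 151.

Yes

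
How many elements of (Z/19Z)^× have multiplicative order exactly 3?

φ(19) = 19 − 1 = 18 = 2 · 3^2.
In a cyclic group of order 18, there are φ(d) elements of order d for each divisor d of 18, and zero for non-divisors.
3 | 18, and φ(3) = 3 − 1 = 2.

2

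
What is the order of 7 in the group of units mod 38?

Since 7 ∈ (Z/38Z)^×, its order divides φ(38) = φ(2)·φ(19) = 1·18 = 18 = 2 · 3^2.
Divisors of 18: 1, 2, 3, 6, 9, 18.
Check 7^d mod 38 for each divisor in increasing order:
7^1 ≡ 7 (mod 38)
7^2 ≡ 11 (mod 38)
7^3 ≡ 1 (mod 38) ✓
Hence ord(7) = 3.

3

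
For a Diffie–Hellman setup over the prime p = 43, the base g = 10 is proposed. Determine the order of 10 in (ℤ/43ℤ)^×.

21

ord(10) | φ(43) = 43 − 1 = 42 = 2 · 3 · 7.
Divisors of 42: 1, 2, 3, 6, 7, 14, 21, 42.
Compute 10^d (mod 43) for the divisors d until we hit 1:
10^1 ≡ 10 (mod 43)
10^2 ≡ 14 (mod 43)
10^3 ≡ 11 (mod 43)
10^6 ≡ 35 (mod 43)
10^7 ≡ 6 (mod 43)
10^14 ≡ 36 (mod 43)
10^21 ≡ 1 (mod 43) ✓
Therefore the multiplicative order of 10 modulo 43 is 21.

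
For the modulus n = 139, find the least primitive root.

2

φ(139) = 139 − 1 = 138 = 2 · 3 · 23.
g is a primitive root iff g^(138/q) ≢ 1 (mod 139) for each prime q ∈ {2, 3, 23}.
g = 2: 2^69 ≡ 138; 2^46 ≡ 96; 2^6 ≡ 64 — none is 1, so 2 is a primitive root.
The smallest primitive root modulo 139 is 2.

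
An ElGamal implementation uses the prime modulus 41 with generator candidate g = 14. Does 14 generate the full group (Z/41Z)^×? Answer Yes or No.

No

φ(41) = 41 − 1 = 40 = 2^3 · 5.
An element g generates (Z/41Z)^× iff g^(40/q) ≢ 1 (mod 41) for each prime q ∈ {2, 5}.
14^20 ≡ 40 (mod 41)  [q = 2: ≢ 1 ✓]
14^8 ≡ 1 (mod 41)  [q = 5: ≡ 1 ✗]
Since 14^8 ≡ 1, the order of 14 divides 8 < 40, so 14 is not a primitive root.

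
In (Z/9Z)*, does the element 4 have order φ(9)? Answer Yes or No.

φ(9) = φ(3^2) = 3·(3−1) = 6 = 2 · 3.
4 is a primitive root mod 9 iff 4^(φ(9)/q) ≢ 1 for every prime q | φ(9), i.e. q ∈ {2, 3}.
4^3 ≡ 1 (mod 9)  [q = 2: ≡ 1 ✗]
4^2 ≡ 7 (mod 9)  [q = 3: ≢ 1 ✓]
Since 4^3 ≡ 1, the order of 4 divides 3 < 6, so 4 is not a primitive root.

No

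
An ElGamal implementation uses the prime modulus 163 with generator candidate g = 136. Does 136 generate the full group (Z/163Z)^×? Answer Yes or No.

No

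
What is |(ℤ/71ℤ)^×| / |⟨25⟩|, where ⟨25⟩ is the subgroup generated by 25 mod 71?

14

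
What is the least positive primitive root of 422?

3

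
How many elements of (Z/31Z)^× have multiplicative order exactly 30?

8

φ(31) = 31 − 1 = 30 = 2 · 3 · 5.
Since (Z/31Z)^× is cyclic of order 30, the number of elements of order d is φ(d) when d | 30 and 0 otherwise.
30 = 2 · 3 · 5 divides 30, and φ(30) = 8.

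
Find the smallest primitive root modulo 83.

2

φ(83) = 83 − 1 = 82 = 2 · 41.
g is a primitive root iff g^(82/q) ≢ 1 (mod 83) for each prime q ∈ {2, 41}.
g = 2: 2^41 ≡ 82; 2^2 ≡ 4 — none is 1, so 2 is a primitive root.
So 2 is the smallest generator of (Z/83Z)^×.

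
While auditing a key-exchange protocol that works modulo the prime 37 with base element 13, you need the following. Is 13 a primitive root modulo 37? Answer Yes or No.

Yes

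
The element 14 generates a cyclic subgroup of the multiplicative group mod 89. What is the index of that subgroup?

1

ord(14) | φ(89) = 89 − 1 = 88 = 2^3 · 11.
Divisors of 88: 1, 2, 4, 8, 11, 22, 44, 88.
Compute 14^d (mod 89) for the divisors d until we hit 1:
14^1 ≡ 14 (mod 89)
14^2 ≡ 18 (mod 89)
14^4 ≡ 57 (mod 89)
14^8 ≡ 45 (mod 89)
14^11 ≡ 37 (mod 89)
14^22 ≡ 34 (mod 89)
14^44 ≡ 88 (mod 89)
14^88 ≡ 1 (mod 89) ✓
The order of 14 is 88, so the subgroup it generates has 88 elements.
Index = |(Z/89Z)^×| / |⟨14⟩| = 88 / 88 = 1.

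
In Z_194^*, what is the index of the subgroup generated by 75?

The order of 75 must divide φ(194) = φ(2)·φ(97) = 1·96 = 96 = 2^5 · 3.
Divisors of 96: 1, 2, 3, 4, 6, 8, 12, 16, 24, 32, 48, 96.
Evaluate successive powers at the divisors of 96:
75^1 ≡ 75 (mod 194)
75^2 ≡ 193 (mod 194)
75^3 ≡ 119 (mod 194)
75^4 ≡ 1 (mod 194) ✓
The order of 75 is 4, so the subgroup it generates has 4 elements.
The index is φ(194) / ord(75) = 96 / 4 = 24.

24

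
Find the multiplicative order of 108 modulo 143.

ord(108) | φ(143) = φ(11·13) = (11−1)·(13−1) = 10·12 = 120 = 2^3 · 3 · 5.
Divisors of 120: 1, 2, 3, 4, 5, 6, 8, 10, 12, 15, 20, 24, 30, 40, 60, 120.
Evaluate successive powers at the divisors of 120:
108^1 ≡ 108
108^2 ≡ 81
108^3 ≡ 25
108^4 ≡ 126
108^5 ≡ 23
108^6 ≡ 53
108^8 ≡ 3
108^10 ≡ 100
108^12 ≡ 92
108^15 ≡ 12
108^20 ≡ 133
108^24 ≡ 27
108^30 ≡ 1
Therefore the multiplicative order of 108 modulo 143 is 30.

30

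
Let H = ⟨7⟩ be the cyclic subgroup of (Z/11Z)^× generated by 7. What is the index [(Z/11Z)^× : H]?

1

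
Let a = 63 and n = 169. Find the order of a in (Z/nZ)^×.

By Lagrange's theorem, ord_169(63) divides φ(169) = φ(13^2) = 13·(13−1) = 156 = 2^2 · 3 · 13.
Divisors of 156: 1, 2, 3, 4, 6, 12, 13, 26, 39, 52, 78, 156.
Evaluate successive powers at the divisors of 156:
63^1 ≡ 63
63^2 ≡ 82
63^3 ≡ 96
63^4 ≡ 133
63^6 ≡ 90
63^12 ≡ 157
63^13 ≡ 89
63^26 ≡ 147
63^39 ≡ 70
63^52 ≡ 146
63^78 ≡ 168
63^156 ≡ 1
Hence ord(63) = 156.

156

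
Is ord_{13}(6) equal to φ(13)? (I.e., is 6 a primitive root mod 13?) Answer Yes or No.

Yes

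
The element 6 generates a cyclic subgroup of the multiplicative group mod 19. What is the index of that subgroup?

The order of 6 must divide φ(19) = 19 − 1 = 18 = 2 · 3^2.
Divisors of 18: 1, 2, 3, 6, 9, 18.
Test each divisor d:
6^1 ≡ 6 (mod 19)
6^2 ≡ 17 (mod 19)
6^3 ≡ 7 (mod 19)
6^6 ≡ 11 (mod 19)
6^9 ≡ 1 (mod 19) ✓
So ord_19(6) = 9, hence |⟨6⟩| = 9.
[(Z/19Z)^× : ⟨6⟩] = 18/9 = 2.

2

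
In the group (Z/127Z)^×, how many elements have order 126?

φ(127) = 127 − 1 = 126 = 2 · 3^2 · 7.
Since (Z/127Z)^× is cyclic of order 126, the number of elements of order d is φ(d) when d | 126 and 0 otherwise.
126 = 2 · 3^2 · 7 divides 126, and φ(126) = 36.

36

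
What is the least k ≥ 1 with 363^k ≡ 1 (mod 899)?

ord(363) | φ(899) = φ(29·31) = (29−1)·(31−1) = 28·30 = 840 = 2^3 · 3 · 5 · 7.
Divisors of 840: 1, 2, 3, 4, 5, 6, 7, 8, 10, 12, 14, 15, 20, 21, 24, 28, 30, 35, 40, 42, 56, 60, 70, 84, 105, 120, 140, 168, 210, 280, 420, 840.
Compute 363^d (mod 899) for the divisors d until we hit 1:
363^1 ≡ 363 (mod 899)
363^2 ≡ 515 (mod 899)
363^3 ≡ 852 (mod 899)
363^4 ≡ 20 (mod 899)
363^5 ≡ 68 (mod 899)
363^6 ≡ 411 (mod 899)
363^7 ≡ 858 (mod 899)
363^8 ≡ 400 (mod 899)
363^10 ≡ 129 (mod 899)
363^12 ≡ 808 (mod 899)
363^14 ≡ 782 (mod 899)
363^15 ≡ 681 (mod 899)
363^20 ≡ 459 (mod 899)
363^21 ≡ 302 (mod 899)
363^24 ≡ 190 (mod 899)
363^28 ≡ 204 (mod 899)
363^30 ≡ 776 (mod 899)
363^35 ≡ 626 (mod 899)
363^40 ≡ 315 (mod 899)
363^42 ≡ 405 (mod 899)
363^56 ≡ 262 (mod 899)
363^60 ≡ 745 (mod 899)
363^70 ≡ 811 (mod 899)
363^84 ≡ 407 (mod 899)
363^105 ≡ 650 (mod 899)
363^120 ≡ 342 (mod 899)
363^140 ≡ 552 (mod 899)
363^168 ≡ 233 (mod 899)
363^210 ≡ 869 (mod 899)
363^280 ≡ 842 (mod 899)
363^420 ≡ 1 (mod 899) ✓
So ord_899(363) = 420.

420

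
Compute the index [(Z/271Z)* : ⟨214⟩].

9

ord(214) | φ(271) = 271 − 1 = 270 = 2 · 3^3 · 5.
Divisors of 270: 1, 2, 3, 5, 6, 9, 10, 15, 18, 27, 30, 45, 54, 90, 135, 270.
Evaluate successive powers at the divisors of 270:
214^1 ≡ 214 (mod 271)
214^2 ≡ 268 (mod 271)
214^3 ≡ 171 (mod 271)
214^5 ≡ 29 (mod 271)
214^6 ≡ 244 (mod 271)
214^9 ≡ 261 (mod 271)
214^10 ≡ 28 (mod 271)
214^15 ≡ 270 (mod 271)
214^18 ≡ 100 (mod 271)
214^27 ≡ 84 (mod 271)
214^30 ≡ 1 (mod 271) ✓
The order of 214 is 30, so the subgroup it generates has 30 elements.
[(Z/271Z)^× : ⟨214⟩] = 270/30 = 9.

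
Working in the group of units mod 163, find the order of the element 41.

By Lagrange's theorem, ord_163(41) divides φ(163) = 163 − 1 = 162 = 2 · 3^4.
Divisors of 162: 1, 2, 3, 6, 9, 18, 27, 54, 81, 162.
Check 41^d mod 163 for each divisor in increasing order:
41^1 ≡ 41
41^2 ≡ 51
41^3 ≡ 135
41^6 ≡ 132
41^9 ≡ 53
41^18 ≡ 38
41^27 ≡ 58
41^54 ≡ 104
41^81 ≡ 1
So ord_163(41) = 81.

81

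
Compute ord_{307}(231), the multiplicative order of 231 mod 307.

By Lagrange's theorem, ord_307(231) divides φ(307) = 307 − 1 = 306 = 2 · 3^2 · 17.
Divisors of 306: 1, 2, 3, 6, 9, 17, 18, 34, 51, 102, 153, 306.
Test each divisor d:
231^1 ≡ 231 (mod 307)
231^2 ≡ 250 (mod 307)
231^3 ≡ 34 (mod 307)
231^6 ≡ 235 (mod 307)
231^9 ≡ 8 (mod 307)
231^17 ≡ 290 (mod 307)
231^18 ≡ 64 (mod 307)
231^34 ≡ 289 (mod 307)
231^51 ≡ 306 (mod 307)
231^102 ≡ 1 (mod 307) ✓
So ord_307(231) = 102.

102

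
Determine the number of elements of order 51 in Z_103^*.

φ(103) = 103 − 1 = 102 = 2 · 3 · 17.
(Z/103Z)^× is cyclic (|G| = 102); a cyclic group of order m has exactly φ(d) elements of each order d | m, and none otherwise.
51 = 3 · 17 divides 102, and φ(51) = 32.

32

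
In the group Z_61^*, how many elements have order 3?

2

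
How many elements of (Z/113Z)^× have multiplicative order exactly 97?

0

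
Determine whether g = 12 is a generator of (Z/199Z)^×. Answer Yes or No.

No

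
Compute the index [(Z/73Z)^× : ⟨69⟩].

4

ord(69) | φ(73) = 73 − 1 = 72 = 2^3 · 3^2.
Divisors of 72: 1, 2, 3, 4, 6, 8, 9, 12, 18, 24, 36, 72.
Check 69^d mod 73 for each divisor in increasing order:
69^1 ≡ 69 (mod 73)
69^2 ≡ 16 (mod 73)
69^3 ≡ 9 (mod 73)
69^4 ≡ 37 (mod 73)
69^6 ≡ 8 (mod 73)
69^8 ≡ 55 (mod 73)
69^9 ≡ 72 (mod 73)
69^12 ≡ 64 (mod 73)
69^18 ≡ 1 (mod 73) ✓
The order of 69 is 18, so the subgroup it generates has 18 elements.
The index is φ(73) / ord(69) = 72 / 18 = 4.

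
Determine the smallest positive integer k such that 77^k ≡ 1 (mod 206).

102

By Lagrange's theorem, ord_206(77) divides φ(206) = φ(2)·φ(103) = 1·102 = 102 = 2 · 3 · 17.
Divisors of 102: 1, 2, 3, 6, 17, 34, 51, 102.
Evaluate successive powers at the divisors of 102:
77^1 ≡ 77 (mod 206)
77^2 ≡ 161 (mod 206)
77^3 ≡ 37 (mod 206)
77^6 ≡ 133 (mod 206)
77^17 ≡ 47 (mod 206)
77^34 ≡ 149 (mod 206)
77^51 ≡ 205 (mod 206)
77^102 ≡ 1 (mod 206) ✓
Hence ord(77) = 102.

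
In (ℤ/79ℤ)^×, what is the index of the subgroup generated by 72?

By Lagrange's theorem, ord_79(72) divides φ(79) = 79 − 1 = 78 = 2 · 3 · 13.
Divisors of 78: 1, 2, 3, 6, 13, 26, 39, 78.
Evaluate successive powers at the divisors of 78:
72^1 ≡ 72
72^2 ≡ 49
72^3 ≡ 52
72^6 ≡ 18
72^13 ≡ 23
72^26 ≡ 55
72^39 ≡ 1
The order of 72 is 39, so the subgroup it generates has 39 elements.
Index = |(Z/79Z)^×| / |⟨72⟩| = 78 / 39 = 2.

2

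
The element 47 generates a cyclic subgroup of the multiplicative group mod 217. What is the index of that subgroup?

ord(47) | φ(217) = φ(7·31) = (7−1)·(31−1) = 6·30 = 180 = 2^2 · 3^2 · 5.
Divisors of 180: 1, 2, 3, 4, 5, 6, 9, 10, 12, 15, 18, 20, 30, 36, 45, 60, 90, 180.
Test each divisor d:
47^1 ≡ 47 (mod 217)
47^2 ≡ 39 (mod 217)
47^3 ≡ 97 (mod 217)
47^4 ≡ 2 (mod 217)
47^5 ≡ 94 (mod 217)
47^6 ≡ 78 (mod 217)
47^9 ≡ 188 (mod 217)
47^10 ≡ 156 (mod 217)
47^12 ≡ 8 (mod 217)
47^15 ≡ 125 (mod 217)
47^18 ≡ 190 (mod 217)
47^20 ≡ 32 (mod 217)
47^30 ≡ 1 (mod 217) ✓
Thus |⟨47⟩| = ord(47) = 30.
The index is φ(217) / ord(47) = 180 / 30 = 6.

6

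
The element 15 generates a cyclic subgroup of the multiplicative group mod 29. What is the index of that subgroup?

The order of 15 must divide φ(29) = 29 − 1 = 28 = 2^2 · 7.
Divisors of 28: 1, 2, 4, 7, 14, 28.
Test each divisor d:
15^1 ≡ 15
15^2 ≡ 22
15^4 ≡ 20
15^7 ≡ 17
15^14 ≡ 28
15^28 ≡ 1
So ord_29(15) = 28, hence |⟨15⟩| = 28.
[(Z/29Z)^× : ⟨15⟩] = 28/28 = 1.

1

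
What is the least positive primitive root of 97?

5

φ(97) = 97 − 1 = 96 = 2^5 · 3.
Test candidates g = 2, 3, … against the prime factors q ∈ {2, 3} of φ(97): g is a generator iff g^(96/q) ≢ 1 for every such q.
g = 2: 2^48 ≡ 1 — hits 1, so not a primitive root.
g = 3: 3^48 ≡ 1 — hits 1, so not a primitive root.
g = 4: 4^48 ≡ 1 — hits 1, so not a primitive root.
g = 5: 5^48 ≡ 96; 5^32 ≡ 35 — none is 1, so 5 is a primitive root.
So 5 is the smallest generator of (Z/97Z)^×.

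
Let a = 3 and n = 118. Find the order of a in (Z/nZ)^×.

29

By Lagrange's theorem, ord_118(3) divides φ(118) = φ(2)·φ(59) = 1·58 = 58 = 2 · 29.
Divisors of 58: 1, 2, 29, 58.
Evaluate successive powers at the divisors of 58:
3^1 ≡ 3 (mod 118)
3^2 ≡ 9 (mod 118)
3^29 ≡ 1 (mod 118) ✓
Therefore the multiplicative order of 3 modulo 118 is 29.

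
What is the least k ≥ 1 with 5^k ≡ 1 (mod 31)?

ord(5) | φ(31) = 31 − 1 = 30 = 2 · 3 · 5.
Divisors of 30: 1, 2, 3, 5, 6, 10, 15, 30.
Check 5^d mod 31 for each divisor in increasing order:
5^1 ≡ 5 (mod 31)
5^2 ≡ 25 (mod 31)
5^3 ≡ 1 (mod 31) ✓
Hence ord(5) = 3.

3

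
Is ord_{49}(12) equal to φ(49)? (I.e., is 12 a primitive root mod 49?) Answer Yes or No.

Yes

φ(49) = φ(7^2) = 7·(7−1) = 42 = 2 · 3 · 7.
Test 12^(42/q) mod 49 for each prime factor q of 42:
12^21 ≡ 48 (mod 49)  [q = 2: ≢ 1 ✓]
12^14 ≡ 18 (mod 49)  [q = 3: ≢ 1 ✓]
12^6 ≡ 22 (mod 49)  [q = 7: ≢ 1 ✓]
None equal 1, so ord_49(12) = 42: 12 is a primitive root.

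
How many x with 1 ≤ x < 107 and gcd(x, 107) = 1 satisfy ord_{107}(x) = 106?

52

φ(107) = 107 − 1 = 106 = 2 · 53.
Since (Z/107Z)^× is cyclic of order 106, the number of elements of order d is φ(d) when d | 106 and 0 otherwise.
106 = 2 · 53 divides 106, and φ(106) = 52.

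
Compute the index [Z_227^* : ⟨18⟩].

1

By Lagrange's theorem, ord_227(18) divides φ(227) = 227 − 1 = 226 = 2 · 113.
Divisors of 226: 1, 2, 113, 226.
Evaluate successive powers at the divisors of 226:
18^1 ≡ 18
18^2 ≡ 97
18^113 ≡ 226
18^226 ≡ 1
So ord_227(18) = 226, hence |⟨18⟩| = 226.
[(Z/227Z)^× : ⟨18⟩] = 226/226 = 1.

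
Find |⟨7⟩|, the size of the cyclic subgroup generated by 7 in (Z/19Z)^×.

ord(7) | φ(19) = 19 − 1 = 18 = 2 · 3^2.
Divisors of 18: 1, 2, 3, 6, 9, 18.
Evaluate successive powers at the divisors of 18:
7^1 ≡ 7 (mod 19)
7^2 ≡ 11 (mod 19)
7^3 ≡ 1 (mod 19) ✓
Therefore the multiplicative order of 7 modulo 19 is 3.

3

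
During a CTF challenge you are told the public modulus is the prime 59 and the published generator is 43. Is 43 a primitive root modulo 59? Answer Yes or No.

φ(59) = 59 − 1 = 58 = 2 · 29.
Test 43^(58/q) mod 59 for each prime factor q of 58:
43^29 ≡ 58 (mod 59)  [q = 2: ≢ 1 ✓]
43^2 ≡ 20 (mod 59)  [q = 29: ≢ 1 ✓]
None equal 1, so ord_59(43) = 58: 43 is a primitive root.

Yes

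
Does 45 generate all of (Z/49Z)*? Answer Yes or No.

Yes

φ(49) = φ(7^2) = 7·(7−1) = 42 = 2 · 3 · 7.
Test 45^(42/q) mod 49 for each prime factor q of 42:
45^21 ≡ 48 (mod 49)  [q = 2: ≢ 1 ✓]
45^14 ≡ 30 (mod 49)  [q = 3: ≢ 1 ✓]
45^6 ≡ 29 (mod 49)  [q = 7: ≢ 1 ✓]
All checks pass, so 45 has order 42 and is a primitive root modulo 49.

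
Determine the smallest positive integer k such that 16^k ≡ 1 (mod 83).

41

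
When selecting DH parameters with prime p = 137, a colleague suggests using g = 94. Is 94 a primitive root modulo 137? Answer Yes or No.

φ(137) = 137 − 1 = 136 = 2^3 · 17.
It suffices to check that the order of 94 is not a proper divisor of 136: compute 94^(136/q) for q ∈ {2, 17}.
94^68 ≡ 136 (mod 137)  [q = 2: ≢ 1 ✓]
94^8 ≡ 60 (mod 137)  [q = 17: ≢ 1 ✓]
None equal 1, so ord_137(94) = 136: 94 is a primitive root.

Yes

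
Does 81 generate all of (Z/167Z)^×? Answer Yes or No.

No

φ(167) = 167 − 1 = 166 = 2 · 83.
81 is a primitive root mod 167 iff 81^(φ(167)/q) ≢ 1 for every prime q | φ(167), i.e. q ∈ {2, 83}.
81^83 ≡ 1 (mod 167)  [q = 2: ≡ 1 ✗]
81^2 ≡ 48 (mod 167)  [q = 83: ≢ 1 ✓]
81^83 ≡ 1 shows ord(81) | 83, strictly less than φ(167); not a primitive root.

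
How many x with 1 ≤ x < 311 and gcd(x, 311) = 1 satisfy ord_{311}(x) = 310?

120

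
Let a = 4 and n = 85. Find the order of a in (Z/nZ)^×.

4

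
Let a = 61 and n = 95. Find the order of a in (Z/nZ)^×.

9

ord(61) | φ(95) = φ(5·19) = (5−1)·(19−1) = 4·18 = 72 = 2^3 · 3^2.
Divisors of 72: 1, 2, 3, 4, 6, 8, 9, 12, 18, 24, 36, 72.
Compute 61^d (mod 95) for the divisors d until we hit 1:
61^1 ≡ 61 (mod 95)
61^2 ≡ 16 (mod 95)
61^3 ≡ 26 (mod 95)
61^4 ≡ 66 (mod 95)
61^6 ≡ 11 (mod 95)
61^8 ≡ 81 (mod 95)
61^9 ≡ 1 (mod 95) ✓
Therefore the multiplicative order of 61 modulo 95 is 9.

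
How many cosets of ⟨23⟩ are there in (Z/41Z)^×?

4

ord(23) | φ(41) = 41 − 1 = 40 = 2^3 · 5.
Divisors of 40: 1, 2, 4, 5, 8, 10, 20, 40.
Compute 23^d (mod 41) for the divisors d until we hit 1:
23^1 ≡ 23
23^2 ≡ 37
23^4 ≡ 16
23^5 ≡ 40
23^8 ≡ 10
23^10 ≡ 1
Thus |⟨23⟩| = ord(23) = 10.
The index is φ(41) / ord(23) = 40 / 10 = 4.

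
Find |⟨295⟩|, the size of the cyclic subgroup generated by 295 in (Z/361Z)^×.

342

Since 295 ∈ (Z/361Z)^×, its order divides φ(361) = φ(19^2) = 19·(19−1) = 342 = 2 · 3^2 · 19.
Divisors of 342: 1, 2, 3, 6, 9, 18, 19, 38, 57, 114, 171, 342.
Compute 295^d (mod 361) for the divisors d until we hit 1:
295^1 ≡ 295 (mod 361)
295^2 ≡ 24 (mod 361)
295^3 ≡ 221 (mod 361)
295^6 ≡ 106 (mod 361)
295^9 ≡ 322 (mod 361)
295^18 ≡ 77 (mod 361)
295^19 ≡ 333 (mod 361)
295^38 ≡ 62 (mod 361)
295^57 ≡ 69 (mod 361)
295^114 ≡ 68 (mod 361)
295^171 ≡ 360 (mod 361)
295^342 ≡ 1 (mod 361) ✓
The smallest such exponent is 342, so the order of 295 is 342.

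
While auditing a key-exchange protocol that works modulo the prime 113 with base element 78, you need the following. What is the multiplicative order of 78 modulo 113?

The order of 78 must divide φ(113) = 113 − 1 = 112 = 2^4 · 7.
Divisors of 112: 1, 2, 4, 7, 8, 14, 16, 28, 56, 112.
Compute 78^d (mod 113) for the divisors d until we hit 1:
78^1 ≡ 78
78^2 ≡ 95
78^4 ≡ 98
78^7 ≡ 42
78^8 ≡ 112
78^14 ≡ 69
78^16 ≡ 1
Hence ord(78) = 16.

16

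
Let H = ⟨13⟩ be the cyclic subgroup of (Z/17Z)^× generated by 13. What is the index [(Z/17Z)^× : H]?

4

ord(13) | φ(17) = 17 − 1 = 16 = 2^4.
Divisors of 16: 1, 2, 4, 8, 16.
Compute 13^d (mod 17) for the divisors d until we hit 1:
13^1 ≡ 13
13^2 ≡ 16
13^4 ≡ 1
Thus |⟨13⟩| = ord(13) = 4.
Index = |(Z/17Z)^×| / |⟨13⟩| = 16 / 4 = 4.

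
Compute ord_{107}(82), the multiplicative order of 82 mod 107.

The order of 82 must divide φ(107) = 107 − 1 = 106 = 2 · 53.
Divisors of 106: 1, 2, 53, 106.
Evaluate successive powers at the divisors of 106:
82^1 ≡ 82 (mod 107)
82^2 ≡ 90 (mod 107)
82^53 ≡ 106 (mod 107)
82^106 ≡ 1 (mod 107) ✓
Therefore the multiplicative order of 82 modulo 107 is 106.

106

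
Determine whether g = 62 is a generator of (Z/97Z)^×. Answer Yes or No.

No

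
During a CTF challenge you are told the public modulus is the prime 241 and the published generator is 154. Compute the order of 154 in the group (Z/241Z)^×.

10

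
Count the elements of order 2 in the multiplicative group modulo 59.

1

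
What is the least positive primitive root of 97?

φ(97) = 97 − 1 = 96 = 2^5 · 3.
Test candidates g = 2, 3, … against the prime factors q ∈ {2, 3} of φ(97): g is a generator iff g^(96/q) ≢ 1 for every such q.
g = 2: 2^48 ≡ 1 — hits 1, so not a primitive root.
g = 3: 3^48 ≡ 1 — hits 1, so not a primitive root.
g = 4: 4^48 ≡ 1 — hits 1, so not a primitive root.
g = 5: 5^48 ≡ 96; 5^32 ≡ 35 — none is 1, so 5 is a primitive root.
So 5 is the smallest generator of (Z/97Z)^×.

5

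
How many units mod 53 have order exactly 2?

φ(53) = 53 − 1 = 52 = 2^2 · 13.
In a cyclic group of order 52, there are φ(d) elements of order d for each divisor d of 52, and zero for non-divisors.
2 | 52, and φ(2) = 2 − 1 = 1.

1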